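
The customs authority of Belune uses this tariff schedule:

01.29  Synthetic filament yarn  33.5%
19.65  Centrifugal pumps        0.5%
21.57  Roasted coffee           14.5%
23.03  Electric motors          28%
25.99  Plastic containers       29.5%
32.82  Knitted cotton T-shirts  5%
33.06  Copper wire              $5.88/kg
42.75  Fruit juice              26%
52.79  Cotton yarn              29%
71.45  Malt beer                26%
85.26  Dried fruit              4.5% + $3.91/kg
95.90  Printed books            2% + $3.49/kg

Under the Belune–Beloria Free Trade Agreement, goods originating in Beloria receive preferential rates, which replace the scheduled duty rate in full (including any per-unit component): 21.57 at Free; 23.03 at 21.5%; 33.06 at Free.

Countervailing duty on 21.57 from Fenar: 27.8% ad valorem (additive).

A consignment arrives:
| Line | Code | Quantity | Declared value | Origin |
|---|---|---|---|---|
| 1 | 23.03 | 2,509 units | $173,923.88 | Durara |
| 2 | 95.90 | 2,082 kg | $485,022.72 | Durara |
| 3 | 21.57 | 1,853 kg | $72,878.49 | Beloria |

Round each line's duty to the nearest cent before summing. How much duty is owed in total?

Line 1 (23.03, Durara, 2,509 units, $173,923.88):
Base rate for 23.03 is 28%.
23.03 has an FTA preferential rate, but origin Durara is not Beloria; base rate stands.
Duty = $173,923.88 × 28% = $48,698.69.
Line 2 (95.90, Durara, 2,082 kg, $485,022.72):
Base rate for 95.90 is 2% + $3.49/kg.
Duty = $485,022.72 × 2% + 2,082 × $3.49 = $16,966.63.
Line 3 (21.57, Beloria, 1,853 kg, $72,878.49):
Base rate for 21.57 is 14.5%.
Origin Beloria qualifies under the Belune–Beloria agreement and 21.57 is covered: preferential rate Free applies instead.
The additional-duty order on 21.57 targets Fenar, not Beloria; it does not apply.
Duty = $72,878.49 × 0% = $0.00.
Total = $48,698.69 + $16,966.63 + $0.00 = $65,665.32.

$65,665.32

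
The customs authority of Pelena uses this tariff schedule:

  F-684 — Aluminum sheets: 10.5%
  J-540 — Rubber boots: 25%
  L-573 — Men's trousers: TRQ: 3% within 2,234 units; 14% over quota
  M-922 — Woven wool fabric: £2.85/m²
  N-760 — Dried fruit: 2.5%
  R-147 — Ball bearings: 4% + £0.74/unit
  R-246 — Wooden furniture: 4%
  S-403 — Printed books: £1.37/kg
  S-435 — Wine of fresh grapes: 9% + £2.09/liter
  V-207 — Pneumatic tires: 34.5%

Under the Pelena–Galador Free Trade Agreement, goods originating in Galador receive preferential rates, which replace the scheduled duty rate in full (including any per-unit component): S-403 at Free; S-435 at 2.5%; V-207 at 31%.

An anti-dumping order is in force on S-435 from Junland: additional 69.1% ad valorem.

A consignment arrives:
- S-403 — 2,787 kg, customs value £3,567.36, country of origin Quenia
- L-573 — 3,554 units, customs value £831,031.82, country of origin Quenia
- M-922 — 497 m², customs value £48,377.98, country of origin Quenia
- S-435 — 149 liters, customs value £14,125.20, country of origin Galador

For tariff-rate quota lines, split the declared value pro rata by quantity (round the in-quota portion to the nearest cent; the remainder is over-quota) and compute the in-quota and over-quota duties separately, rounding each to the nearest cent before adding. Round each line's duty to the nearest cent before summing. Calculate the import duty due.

Line 1 (S-403, Quenia, 2,787 kg, £3,567.36):
Base rate for S-403 is £1.37/kg.
S-403 has an FTA preferential rate, but origin Quenia is not Galador; base rate stands.
Duty = 2,787 × £1.37 = £3,818.19.
Line 2 (L-573, Quenia, 3,554 units, £831,031.82):
Code L-573 is under a tariff-rate quota (threshold 2,234 units). In-quota: 2,234 units at 3%; over-quota: 1,320 units at 14%.
Pro-rata value split: in-quota = £831,031.82 × 2,234/3,554 = £522,376.22; over-quota = £831,031.82 − £522,376.22 = £308,655.60.
In-quota duty = £522,376.22 × 3% = £15,671.29. Over-quota duty = £308,655.60 × 14% = £43,211.78.
Line duty = £15,671.29 + £43,211.78 = £58,883.07.
Line 3 (M-922, Quenia, 497 m², £48,377.98):
Base rate for M-922 is £2.85/m².
Duty = 497 × £2.85 = £1,416.45.
Line 4 (S-435, Galador, 149 liters, £14,125.20):
Base rate for S-435 is 9% + £2.09/liter.
Origin Galador qualifies under the Pelena–Galador agreement and S-435 is covered: preferential rate 2.5% applies instead.
The additional-duty order on S-435 targets Junland, not Galador; it does not apply.
Duty = £14,125.20 × 2.5% = £353.13.
Total = £3,818.19 + £58,883.07 + £1,416.45 + £353.13 = £64,470.84.

£64,470.84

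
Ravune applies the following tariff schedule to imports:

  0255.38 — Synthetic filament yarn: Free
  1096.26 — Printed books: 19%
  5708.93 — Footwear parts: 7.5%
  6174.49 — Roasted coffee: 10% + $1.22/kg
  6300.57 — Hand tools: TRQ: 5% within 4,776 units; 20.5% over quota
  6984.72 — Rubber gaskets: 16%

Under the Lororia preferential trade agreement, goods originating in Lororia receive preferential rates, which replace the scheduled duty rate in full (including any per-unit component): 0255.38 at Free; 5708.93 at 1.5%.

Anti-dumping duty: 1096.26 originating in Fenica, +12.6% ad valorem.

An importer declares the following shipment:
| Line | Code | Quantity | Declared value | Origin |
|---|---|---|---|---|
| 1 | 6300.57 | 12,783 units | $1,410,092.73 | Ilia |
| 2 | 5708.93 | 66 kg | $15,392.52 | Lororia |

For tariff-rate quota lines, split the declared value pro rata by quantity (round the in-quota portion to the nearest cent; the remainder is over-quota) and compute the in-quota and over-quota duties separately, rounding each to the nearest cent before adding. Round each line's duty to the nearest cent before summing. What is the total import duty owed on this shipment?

$207,639.61

Line 1 (6300.57, Ilia, 12,783 units, $1,410,092.73):
Code 6300.57 is under a tariff-rate quota (threshold 4,776 units). In-quota: 4,776 units at 5%; over-quota: 8,007 units at 20.5%.
Pro-rata value split: in-quota = $1,410,092.73 × 4,776/12,783 = $526,840.56; over-quota = $1,410,092.73 − $526,840.56 = $883,252.17.
In-quota duty = $526,840.56 × 5% = $26,342.03. Over-quota duty = $883,252.17 × 20.5% = $181,066.69.
Line duty = $26,342.03 + $181,066.69 = $207,408.72.
Line 2 (5708.93, Lororia, 66 kg, $15,392.52):
Base rate for 5708.93 is 7.5%.
Origin Lororia qualifies under the Ravune–Lororia agreement and 5708.93 is covered: preferential rate 1.5% applies instead.
Duty = $15,392.52 × 1.5% = $230.89.
Total = $207,408.72 + $230.89 = $207,639.61.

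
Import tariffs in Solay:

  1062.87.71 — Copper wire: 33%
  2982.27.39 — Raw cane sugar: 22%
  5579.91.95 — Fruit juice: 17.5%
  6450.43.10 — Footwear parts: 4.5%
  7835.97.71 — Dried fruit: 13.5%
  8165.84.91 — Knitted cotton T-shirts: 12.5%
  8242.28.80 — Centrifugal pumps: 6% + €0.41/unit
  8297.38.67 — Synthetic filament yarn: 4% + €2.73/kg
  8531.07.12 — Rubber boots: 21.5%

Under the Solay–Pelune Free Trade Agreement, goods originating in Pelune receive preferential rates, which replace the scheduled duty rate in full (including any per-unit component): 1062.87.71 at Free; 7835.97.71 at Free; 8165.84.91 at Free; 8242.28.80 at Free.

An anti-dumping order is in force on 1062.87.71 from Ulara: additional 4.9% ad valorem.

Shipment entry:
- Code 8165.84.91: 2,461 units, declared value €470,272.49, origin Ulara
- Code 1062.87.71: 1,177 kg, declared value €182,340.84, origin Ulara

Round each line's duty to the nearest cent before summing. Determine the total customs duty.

€127,891.24

Line 1 (8165.84.91, Ulara, 2,461 units, €470,272.49):
Base rate for 8165.84.91 is 12.5%.
8165.84.91 has an FTA preferential rate, but origin Ulara is not Pelune; base rate stands.
Duty = €470,272.49 × 12.5% = €58,784.06.
Line 2 (1062.87.71, Ulara, 1,177 kg, €182,340.84):
Base rate for 1062.87.71 is 33%.
1062.87.71 has an FTA preferential rate, but origin Ulara is not Pelune; base rate stands.
Additional duty on 1062.87.71 from Ulara: +4.9%. Applied ad valorem rate: 33% + 4.9% = 37.9%.
Duty = €182,340.84 × 37.9% = €69,107.18.
Total = €58,784.06 + €69,107.18 = €127,891.24.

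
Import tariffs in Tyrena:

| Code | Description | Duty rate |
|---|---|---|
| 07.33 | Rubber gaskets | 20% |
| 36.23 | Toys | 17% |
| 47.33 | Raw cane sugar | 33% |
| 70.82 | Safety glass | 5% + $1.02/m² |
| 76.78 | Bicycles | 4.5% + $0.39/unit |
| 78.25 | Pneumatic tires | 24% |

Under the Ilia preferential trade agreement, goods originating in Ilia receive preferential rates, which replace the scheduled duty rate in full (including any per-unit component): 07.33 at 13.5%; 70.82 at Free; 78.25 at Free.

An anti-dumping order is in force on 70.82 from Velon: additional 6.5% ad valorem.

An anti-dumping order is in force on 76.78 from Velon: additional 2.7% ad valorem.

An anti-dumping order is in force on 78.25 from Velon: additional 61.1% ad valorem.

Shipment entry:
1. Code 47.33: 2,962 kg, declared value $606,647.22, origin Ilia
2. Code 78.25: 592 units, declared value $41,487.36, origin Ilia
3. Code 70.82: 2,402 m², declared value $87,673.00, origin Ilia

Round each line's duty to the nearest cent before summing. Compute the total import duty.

$200,193.58

Line 1 (47.33, Ilia, 2,962 kg, $606,647.22):
Base rate for 47.33 is 33%.
Origin Ilia is the FTA partner but 47.33 is not on the preference list; base rate stands.
Duty = $606,647.22 × 33% = $200,193.58.
Line 2 (78.25, Ilia, 592 units, $41,487.36):
Base rate for 78.25 is 24%.
Origin Ilia qualifies under the Tyrena–Ilia agreement and 78.25 is covered: preferential rate Free applies instead.
The additional-duty order on 78.25 targets Velon, not Ilia; it does not apply.
Duty = $41,487.36 × 0% = $0.00.
Line 3 (70.82, Ilia, 2,402 m², $87,673.00):
Base rate for 70.82 is 5% + $1.02/m².
Origin Ilia qualifies under the Tyrena–Ilia agreement and 70.82 is covered: preferential rate Free applies instead.
The additional-duty order on 70.82 targets Velon, not Ilia; it does not apply.
Duty = $87,673.00 × 0% = $0.00.
Total = $200,193.58 + $0.00 + $0.00 = $200,193.58.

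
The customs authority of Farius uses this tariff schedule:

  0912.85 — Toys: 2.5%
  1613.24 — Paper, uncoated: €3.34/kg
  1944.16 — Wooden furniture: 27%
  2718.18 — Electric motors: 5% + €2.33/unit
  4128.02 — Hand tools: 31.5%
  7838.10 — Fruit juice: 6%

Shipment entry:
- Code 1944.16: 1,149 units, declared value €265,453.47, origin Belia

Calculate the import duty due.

€71,672.44

Line 1 (1944.16, Belia, 1,149 units, €265,453.47):
Base rate for 1944.16 is 27%.
Duty = €265,453.47 × 27% = €71,672.44.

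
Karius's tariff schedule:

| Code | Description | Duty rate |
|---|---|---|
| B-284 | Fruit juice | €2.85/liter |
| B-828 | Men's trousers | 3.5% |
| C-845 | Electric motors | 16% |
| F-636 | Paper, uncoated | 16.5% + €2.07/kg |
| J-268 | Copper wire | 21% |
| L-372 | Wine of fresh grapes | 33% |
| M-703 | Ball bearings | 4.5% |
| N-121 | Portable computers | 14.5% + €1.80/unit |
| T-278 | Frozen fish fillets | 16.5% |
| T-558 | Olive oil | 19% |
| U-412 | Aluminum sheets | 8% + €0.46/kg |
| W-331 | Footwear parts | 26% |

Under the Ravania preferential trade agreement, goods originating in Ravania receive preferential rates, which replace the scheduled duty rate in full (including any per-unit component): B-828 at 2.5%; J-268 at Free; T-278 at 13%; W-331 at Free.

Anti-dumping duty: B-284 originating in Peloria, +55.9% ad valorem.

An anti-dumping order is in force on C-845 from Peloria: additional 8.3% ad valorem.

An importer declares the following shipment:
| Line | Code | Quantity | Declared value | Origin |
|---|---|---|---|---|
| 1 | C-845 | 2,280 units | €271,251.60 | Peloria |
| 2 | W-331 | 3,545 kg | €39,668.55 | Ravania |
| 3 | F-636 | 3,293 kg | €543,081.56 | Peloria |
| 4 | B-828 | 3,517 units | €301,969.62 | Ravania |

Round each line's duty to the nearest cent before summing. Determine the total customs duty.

Line 1 (C-845, Peloria, 2,280 units, €271,251.60):
Base rate for C-845 is 16%.
Additional duty on C-845 from Peloria: +8.3%. Applied ad valorem rate: 16% + 8.3% = 24.3%.
Duty = €271,251.60 × 24.3% = €65,914.14.
Line 2 (W-331, Ravania, 3,545 kg, €39,668.55):
Base rate for W-331 is 26%.
Origin Ravania qualifies under the Karius–Ravania agreement and W-331 is covered: preferential rate Free applies instead.
Duty = €39,668.55 × 0% = €0.00.
Line 3 (F-636, Peloria, 3,293 kg, €543,081.56):
Base rate for F-636 is 16.5% + €2.07/kg.
Duty = €543,081.56 × 16.5% + 3,293 × €2.07 = €96,424.97.
Line 4 (B-828, Ravania, 3,517 units, €301,969.62):
Base rate for B-828 is 3.5%.
Origin Ravania qualifies under the Karius–Ravania agreement and B-828 is covered: preferential rate 2.5% applies instead.
Duty = €301,969.62 × 2.5% = €7,549.24.
Total = €65,914.14 + €0.00 + €96,424.97 + €7,549.24 = €169,888.35.

€169,888.35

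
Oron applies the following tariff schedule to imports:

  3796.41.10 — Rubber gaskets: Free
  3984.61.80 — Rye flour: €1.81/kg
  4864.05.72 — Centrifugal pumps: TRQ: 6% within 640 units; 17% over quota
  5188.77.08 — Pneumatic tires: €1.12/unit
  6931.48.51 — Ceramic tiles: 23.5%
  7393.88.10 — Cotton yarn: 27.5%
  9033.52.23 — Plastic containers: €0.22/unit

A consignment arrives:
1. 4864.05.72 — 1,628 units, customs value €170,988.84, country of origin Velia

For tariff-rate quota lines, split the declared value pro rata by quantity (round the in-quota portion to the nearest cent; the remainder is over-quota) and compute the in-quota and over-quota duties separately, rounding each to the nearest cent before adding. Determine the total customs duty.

Line 1 (4864.05.72, Velia, 1,628 units, €170,988.84):
Code 4864.05.72 is under a tariff-rate quota (threshold 640 units). In-quota: 640 units at 6%; over-quota: 988 units at 17%.
Pro-rata value split: in-quota = €170,988.84 × 640/1,628 = €67,219.20; over-quota = €170,988.84 − €67,219.20 = €103,769.64.
In-quota duty = €67,219.20 × 6% = €4,033.15. Over-quota duty = €103,769.64 × 17% = €17,640.84.
Line duty = €4,033.15 + €17,640.84 = €21,673.99.

€21,673.99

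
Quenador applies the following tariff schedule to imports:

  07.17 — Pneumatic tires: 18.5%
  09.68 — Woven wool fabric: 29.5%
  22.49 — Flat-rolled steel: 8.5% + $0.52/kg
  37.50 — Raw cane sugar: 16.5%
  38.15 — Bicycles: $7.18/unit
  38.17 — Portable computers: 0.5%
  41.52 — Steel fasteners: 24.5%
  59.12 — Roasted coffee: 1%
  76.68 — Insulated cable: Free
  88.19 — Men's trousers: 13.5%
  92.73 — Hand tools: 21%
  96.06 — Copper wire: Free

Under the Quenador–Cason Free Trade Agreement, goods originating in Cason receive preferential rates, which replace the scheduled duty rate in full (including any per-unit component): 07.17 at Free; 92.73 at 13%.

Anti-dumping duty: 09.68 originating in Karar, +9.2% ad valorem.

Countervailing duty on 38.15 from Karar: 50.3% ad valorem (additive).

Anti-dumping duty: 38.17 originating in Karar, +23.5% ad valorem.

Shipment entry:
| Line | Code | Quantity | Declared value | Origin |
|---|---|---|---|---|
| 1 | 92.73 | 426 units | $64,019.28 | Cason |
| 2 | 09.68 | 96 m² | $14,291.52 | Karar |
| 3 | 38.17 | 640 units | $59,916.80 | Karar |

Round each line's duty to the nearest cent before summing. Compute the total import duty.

$28,233.36

Line 1 (92.73, Cason, 426 units, $64,019.28):
Base rate for 92.73 is 21%.
Origin Cason qualifies under the Quenador–Cason agreement and 92.73 is covered: preferential rate 13% applies instead.
Duty = $64,019.28 × 13% = $8,322.51.
Line 2 (09.68, Karar, 96 m², $14,291.52):
Base rate for 09.68 is 29.5%.
Additional duty on 09.68 from Karar: +9.2%. Applied ad valorem rate: 29.5% + 9.2% = 38.7%.
Duty = $14,291.52 × 38.7% = $5,530.82.
Line 3 (38.17, Karar, 640 units, $59,916.80):
Base rate for 38.17 is 0.5%.
Additional duty on 38.17 from Karar: +23.5%. Applied ad valorem rate: 0.5% + 23.5% = 24%.
Duty = $59,916.80 × 24% = $14,380.03.
Total = $8,322.51 + $5,530.82 + $14,380.03 = $28,233.36.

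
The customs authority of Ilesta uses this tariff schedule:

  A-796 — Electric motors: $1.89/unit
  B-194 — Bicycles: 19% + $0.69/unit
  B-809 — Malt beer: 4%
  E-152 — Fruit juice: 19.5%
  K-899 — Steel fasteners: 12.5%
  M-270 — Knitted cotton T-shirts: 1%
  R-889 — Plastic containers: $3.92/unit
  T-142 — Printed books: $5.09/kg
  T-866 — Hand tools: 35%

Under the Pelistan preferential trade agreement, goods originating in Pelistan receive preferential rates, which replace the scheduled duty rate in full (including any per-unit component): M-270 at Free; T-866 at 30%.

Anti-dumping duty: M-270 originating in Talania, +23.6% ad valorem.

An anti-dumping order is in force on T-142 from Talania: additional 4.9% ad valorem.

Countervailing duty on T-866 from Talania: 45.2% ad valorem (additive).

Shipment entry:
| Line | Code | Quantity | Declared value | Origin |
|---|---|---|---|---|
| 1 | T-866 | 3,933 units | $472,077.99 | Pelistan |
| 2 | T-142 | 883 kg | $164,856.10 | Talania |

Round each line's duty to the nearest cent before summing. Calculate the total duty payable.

$154,195.82

Line 1 (T-866, Pelistan, 3,933 units, $472,077.99):
Base rate for T-866 is 35%.
Origin Pelistan qualifies under the Ilesta–Pelistan agreement and T-866 is covered: preferential rate 30% applies instead.
The additional-duty order on T-866 targets Talania, not Pelistan; it does not apply.
Duty = $472,077.99 × 30% = $141,623.40.
Line 2 (T-142, Talania, 883 kg, $164,856.10):
Base rate for T-142 is $5.09/kg.
Additional duty on T-142 from Talania: +4.9% ad valorem. Applied ad valorem rate = 4.9%.
Duty = $164,856.10 × 4.9% + 883 × $5.09 = $12,572.42.
Total = $141,623.40 + $12,572.42 = $154,195.82.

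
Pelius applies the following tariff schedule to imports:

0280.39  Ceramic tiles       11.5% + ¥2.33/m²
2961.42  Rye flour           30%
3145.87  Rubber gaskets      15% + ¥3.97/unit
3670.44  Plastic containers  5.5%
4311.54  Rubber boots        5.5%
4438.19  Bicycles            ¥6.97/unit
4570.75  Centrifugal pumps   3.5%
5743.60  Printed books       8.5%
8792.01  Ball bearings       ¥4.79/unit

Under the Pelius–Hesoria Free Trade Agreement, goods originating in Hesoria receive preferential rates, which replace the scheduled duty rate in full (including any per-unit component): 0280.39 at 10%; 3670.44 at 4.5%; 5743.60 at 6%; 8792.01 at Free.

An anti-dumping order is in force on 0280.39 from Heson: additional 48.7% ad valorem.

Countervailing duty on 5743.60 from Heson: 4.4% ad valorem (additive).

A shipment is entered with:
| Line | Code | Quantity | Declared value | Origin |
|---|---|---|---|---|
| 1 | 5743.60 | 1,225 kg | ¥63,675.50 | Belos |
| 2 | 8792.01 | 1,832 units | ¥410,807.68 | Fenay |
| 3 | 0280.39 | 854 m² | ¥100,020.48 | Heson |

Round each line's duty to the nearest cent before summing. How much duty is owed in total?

¥76,389.85

Line 1 (5743.60, Belos, 1,225 kg, ¥63,675.50):
Base rate for 5743.60 is 8.5%.
5743.60 has an FTA preferential rate, but origin Belos is not Hesoria; base rate stands.
The additional-duty order on 5743.60 targets Heson, not Belos; it does not apply.
Duty = ¥63,675.50 × 8.5% = ¥5,412.42.
Line 2 (8792.01, Fenay, 1,832 units, ¥410,807.68):
Base rate for 8792.01 is ¥4.79/unit.
8792.01 has an FTA preferential rate, but origin Fenay is not Hesoria; base rate stands.
Duty = 1,832 × ¥4.79 = ¥8,775.28.
Line 3 (0280.39, Heson, 854 m², ¥100,020.48):
Base rate for 0280.39 is 11.5% + ¥2.33/m².
0280.39 has an FTA preferential rate, but origin Heson is not Hesoria; base rate stands.
Additional duty on 0280.39 from Heson: +48.7%. Applied ad valorem rate: 11.5% + 48.7% = 60.2%.
Duty = ¥100,020.48 × 60.2% + 854 × ¥2.33 = ¥62,202.15.
Total = ¥5,412.42 + ¥8,775.28 + ¥62,202.15 = ¥76,389.85.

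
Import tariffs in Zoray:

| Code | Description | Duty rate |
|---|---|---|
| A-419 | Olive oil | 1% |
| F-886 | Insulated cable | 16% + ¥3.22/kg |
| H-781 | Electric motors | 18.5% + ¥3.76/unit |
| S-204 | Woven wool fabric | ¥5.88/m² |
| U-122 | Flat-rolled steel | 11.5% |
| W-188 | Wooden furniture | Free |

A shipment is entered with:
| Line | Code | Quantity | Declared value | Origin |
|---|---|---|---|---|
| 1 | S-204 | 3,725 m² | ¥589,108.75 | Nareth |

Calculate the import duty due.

Line 1 (S-204, Nareth, 3,725 m², ¥589,108.75):
Base rate for S-204 is ¥5.88/m².
Duty = 3,725 × ¥5.88 = ¥21,903.00.

¥21,903.00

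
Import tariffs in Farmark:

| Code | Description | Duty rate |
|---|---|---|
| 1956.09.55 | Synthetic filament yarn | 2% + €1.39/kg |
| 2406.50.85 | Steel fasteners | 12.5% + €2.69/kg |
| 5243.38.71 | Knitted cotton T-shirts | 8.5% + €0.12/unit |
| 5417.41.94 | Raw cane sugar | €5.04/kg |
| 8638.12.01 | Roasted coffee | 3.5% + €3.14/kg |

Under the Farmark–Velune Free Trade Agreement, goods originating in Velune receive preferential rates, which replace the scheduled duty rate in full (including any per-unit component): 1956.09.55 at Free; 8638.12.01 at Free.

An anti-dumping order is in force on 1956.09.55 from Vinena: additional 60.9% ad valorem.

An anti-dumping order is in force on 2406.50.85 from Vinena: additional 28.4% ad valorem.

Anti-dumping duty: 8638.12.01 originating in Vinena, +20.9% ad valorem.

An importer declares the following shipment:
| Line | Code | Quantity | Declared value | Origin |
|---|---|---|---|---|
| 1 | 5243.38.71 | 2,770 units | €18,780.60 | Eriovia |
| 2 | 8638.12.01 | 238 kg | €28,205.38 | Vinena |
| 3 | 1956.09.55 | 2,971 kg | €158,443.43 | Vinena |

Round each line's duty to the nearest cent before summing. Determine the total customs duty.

€113,348.79

Line 1 (5243.38.71, Eriovia, 2,770 units, €18,780.60):
Base rate for 5243.38.71 is 8.5% + €0.12/unit.
Duty = €18,780.60 × 8.5% + 2,770 × €0.12 = €1,928.75.
Line 2 (8638.12.01, Vinena, 238 kg, €28,205.38):
Base rate for 8638.12.01 is 3.5% + €3.14/kg.
8638.12.01 has an FTA preferential rate, but origin Vinena is not Velune; base rate stands.
Additional duty on 8638.12.01 from Vinena: +20.9%. Applied ad valorem rate: 3.5% + 20.9% = 24.4%.
Duty = €28,205.38 × 24.4% + 238 × €3.14 = €7,629.43.
Line 3 (1956.09.55, Vinena, 2,971 kg, €158,443.43):
Base rate for 1956.09.55 is 2% + €1.39/kg.
1956.09.55 has an FTA preferential rate, but origin Vinena is not Velune; base rate stands.
Additional duty on 1956.09.55 from Vinena: +60.9%. Applied ad valorem rate: 2% + 60.9% = 62.9%.
Duty = €158,443.43 × 62.9% + 2,971 × €1.39 = €103,790.61.
Total = €1,928.75 + €7,629.43 + €103,790.61 = €113,348.79.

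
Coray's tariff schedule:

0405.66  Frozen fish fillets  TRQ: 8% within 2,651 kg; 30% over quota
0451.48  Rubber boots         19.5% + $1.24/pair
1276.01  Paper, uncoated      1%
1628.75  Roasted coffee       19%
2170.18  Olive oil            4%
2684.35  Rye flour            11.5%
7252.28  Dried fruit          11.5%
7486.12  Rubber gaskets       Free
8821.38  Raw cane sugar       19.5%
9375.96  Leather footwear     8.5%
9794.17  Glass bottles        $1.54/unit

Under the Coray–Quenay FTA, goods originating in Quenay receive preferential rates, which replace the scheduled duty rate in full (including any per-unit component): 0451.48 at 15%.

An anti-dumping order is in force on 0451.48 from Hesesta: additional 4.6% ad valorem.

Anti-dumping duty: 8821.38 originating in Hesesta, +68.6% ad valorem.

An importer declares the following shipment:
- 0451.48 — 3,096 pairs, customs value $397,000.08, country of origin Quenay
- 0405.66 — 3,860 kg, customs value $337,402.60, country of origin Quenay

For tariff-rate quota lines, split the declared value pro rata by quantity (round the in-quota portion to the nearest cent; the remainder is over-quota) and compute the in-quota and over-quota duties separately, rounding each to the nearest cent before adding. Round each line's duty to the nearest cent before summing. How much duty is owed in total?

$109,791.53

Line 1 (0451.48, Quenay, 3,096 pairs, $397,000.08):
Base rate for 0451.48 is 19.5% + $1.24/pair.
Origin Quenay qualifies under the Coray–Quenay agreement and 0451.48 is covered: preferential rate 15% applies instead.
The additional-duty order on 0451.48 targets Hesesta, not Quenay; it does not apply.
Duty = $397,000.08 × 15% = $59,550.01.
Line 2 (0405.66, Quenay, 3,860 kg, $337,402.60):
Code 0405.66 is under a tariff-rate quota (threshold 2,651 kg). In-quota: 2,651 kg at 8%; over-quota: 1,209 kg at 30%.
Pro-rata value split: in-quota = $337,402.60 × 2,651/3,860 = $231,723.91; over-quota = $337,402.60 − $231,723.91 = $105,678.69.
In-quota duty = $231,723.91 × 8% = $18,537.91. Over-quota duty = $105,678.69 × 30% = $31,703.61.
Line duty = $18,537.91 + $31,703.61 = $50,241.52.
Total = $59,550.01 + $50,241.52 = $109,791.53.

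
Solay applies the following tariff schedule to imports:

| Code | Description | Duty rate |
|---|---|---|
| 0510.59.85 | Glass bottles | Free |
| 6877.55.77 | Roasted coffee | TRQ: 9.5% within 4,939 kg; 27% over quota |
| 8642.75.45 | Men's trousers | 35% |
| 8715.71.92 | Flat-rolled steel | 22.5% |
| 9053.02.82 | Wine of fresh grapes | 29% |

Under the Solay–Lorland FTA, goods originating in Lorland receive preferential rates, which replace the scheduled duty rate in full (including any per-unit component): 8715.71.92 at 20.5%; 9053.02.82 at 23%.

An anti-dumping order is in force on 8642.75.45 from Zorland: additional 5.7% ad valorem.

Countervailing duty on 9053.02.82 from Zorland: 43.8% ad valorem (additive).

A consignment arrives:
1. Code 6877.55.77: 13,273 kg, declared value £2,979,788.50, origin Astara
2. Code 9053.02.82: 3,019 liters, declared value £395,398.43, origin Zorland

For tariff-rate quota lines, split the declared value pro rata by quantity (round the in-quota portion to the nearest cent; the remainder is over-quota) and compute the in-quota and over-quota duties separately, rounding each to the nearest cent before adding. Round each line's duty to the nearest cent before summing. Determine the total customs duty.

Line 1 (6877.55.77, Astara, 13,273 kg, £2,979,788.50):
Code 6877.55.77 is under a tariff-rate quota (threshold 4,939 kg). In-quota: 4,939 kg at 9.5%; over-quota: 8,334 kg at 27%.
Pro-rata value split: in-quota = £2,979,788.50 × 4,939/13,273 = £1,108,805.50; over-quota = £2,979,788.50 − £1,108,805.50 = £1,870,983.00.
In-quota duty = £1,108,805.50 × 9.5% = £105,336.52. Over-quota duty = £1,870,983.00 × 27% = £505,165.41.
Line duty = £105,336.52 + £505,165.41 = £610,501.93.
Line 2 (9053.02.82, Zorland, 3,019 liters, £395,398.43):
Base rate for 9053.02.82 is 29%.
9053.02.82 has an FTA preferential rate, but origin Zorland is not Lorland; base rate stands.
Additional duty on 9053.02.82 from Zorland: +43.8%. Applied ad valorem rate: 29% + 43.8% = 72.8%.
Duty = £395,398.43 × 72.8% = £287,850.06.
Total = £610,501.93 + £287,850.06 = £898,351.99.

£898,351.99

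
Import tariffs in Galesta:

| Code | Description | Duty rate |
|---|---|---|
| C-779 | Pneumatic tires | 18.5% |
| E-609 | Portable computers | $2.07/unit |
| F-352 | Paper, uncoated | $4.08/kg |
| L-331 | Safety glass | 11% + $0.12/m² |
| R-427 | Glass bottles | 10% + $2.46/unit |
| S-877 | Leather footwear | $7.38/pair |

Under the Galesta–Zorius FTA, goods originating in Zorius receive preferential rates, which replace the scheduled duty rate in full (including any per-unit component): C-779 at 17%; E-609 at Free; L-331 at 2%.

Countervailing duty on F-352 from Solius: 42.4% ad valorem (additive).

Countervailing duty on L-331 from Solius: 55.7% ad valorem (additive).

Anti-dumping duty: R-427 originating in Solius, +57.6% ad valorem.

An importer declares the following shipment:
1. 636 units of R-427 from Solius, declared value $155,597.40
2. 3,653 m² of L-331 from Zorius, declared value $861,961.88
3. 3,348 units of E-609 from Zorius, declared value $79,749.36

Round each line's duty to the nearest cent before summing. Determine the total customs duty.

Line 1 (R-427, Solius, 636 units, $155,597.40):
Base rate for R-427 is 10% + $2.46/unit.
Additional duty on R-427 from Solius: +57.6%. Applied ad valorem rate: 10% + 57.6% = 67.6%.
Duty = $155,597.40 × 67.6% + 636 × $2.46 = $106,748.40.
Line 2 (L-331, Zorius, 3,653 m², $861,961.88):
Base rate for L-331 is 11% + $0.12/m².
Origin Zorius qualifies under the Galesta–Zorius agreement and L-331 is covered: preferential rate 2% applies instead.
The additional-duty order on L-331 targets Solius, not Zorius; it does not apply.
Duty = $861,961.88 × 2% = $17,239.24.
Line 3 (E-609, Zorius, 3,348 units, $79,749.36):
Base rate for E-609 is $2.07/unit.
Origin Zorius qualifies under the Galesta–Zorius agreement and E-609 is covered: preferential rate Free applies instead.
Duty = $79,749.36 × 0% = $0.00.
Total = $106,748.40 + $17,239.24 + $0.00 = $123,987.64.

$123,987.64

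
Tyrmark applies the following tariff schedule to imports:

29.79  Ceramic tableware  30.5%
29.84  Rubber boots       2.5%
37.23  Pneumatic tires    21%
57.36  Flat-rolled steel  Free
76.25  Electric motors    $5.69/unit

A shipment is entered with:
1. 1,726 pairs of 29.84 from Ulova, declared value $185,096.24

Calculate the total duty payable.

$4,627.41

Line 1 (29.84, Ulova, 1,726 pairs, $185,096.24):
Base rate for 29.84 is 2.5%.
Duty = $185,096.24 × 2.5% = $4,627.41.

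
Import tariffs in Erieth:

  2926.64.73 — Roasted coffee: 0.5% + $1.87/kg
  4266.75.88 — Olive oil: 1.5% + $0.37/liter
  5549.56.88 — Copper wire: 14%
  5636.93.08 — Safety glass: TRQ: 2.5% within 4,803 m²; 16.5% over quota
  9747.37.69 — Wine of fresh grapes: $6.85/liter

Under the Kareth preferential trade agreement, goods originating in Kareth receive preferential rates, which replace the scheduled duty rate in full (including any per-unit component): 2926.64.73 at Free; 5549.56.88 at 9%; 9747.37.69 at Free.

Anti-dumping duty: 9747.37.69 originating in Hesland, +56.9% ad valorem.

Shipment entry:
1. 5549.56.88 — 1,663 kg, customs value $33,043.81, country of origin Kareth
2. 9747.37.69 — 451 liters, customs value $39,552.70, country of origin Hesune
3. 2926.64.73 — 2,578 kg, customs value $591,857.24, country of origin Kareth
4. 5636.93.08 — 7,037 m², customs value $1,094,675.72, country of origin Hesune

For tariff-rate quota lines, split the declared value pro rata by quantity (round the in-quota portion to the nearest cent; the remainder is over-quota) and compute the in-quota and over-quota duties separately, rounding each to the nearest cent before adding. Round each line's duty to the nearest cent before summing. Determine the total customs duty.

Line 1 (5549.56.88, Kareth, 1,663 kg, $33,043.81):
Base rate for 5549.56.88 is 14%.
Origin Kareth qualifies under the Erieth–Kareth agreement and 5549.56.88 is covered: preferential rate 9% applies instead.
Duty = $33,043.81 × 9% = $2,973.94.
Line 2 (9747.37.69, Hesune, 451 liters, $39,552.70):
Base rate for 9747.37.69 is $6.85/liter.
9747.37.69 has an FTA preferential rate, but origin Hesune is not Kareth; base rate stands.
The additional-duty order on 9747.37.69 targets Hesland, not Hesune; it does not apply.
Duty = 451 × $6.85 = $3,089.35.
Line 3 (2926.64.73, Kareth, 2,578 kg, $591,857.24):
Base rate for 2926.64.73 is 0.5% + $1.87/kg.
Origin Kareth qualifies under the Erieth–Kareth agreement and 2926.64.73 is covered: preferential rate Free applies instead.
Duty = $591,857.24 × 0% = $0.00.
Line 4 (5636.93.08, Hesune, 7,037 m², $1,094,675.72):
Code 5636.93.08 is under a tariff-rate quota (threshold 4,803 m²). In-quota: 4,803 m² at 2.5%; over-quota: 2,234 m² at 16.5%.
Pro-rata value split: in-quota = $1,094,675.72 × 4,803/7,037 = $747,154.68; over-quota = $1,094,675.72 − $747,154.68 = $347,521.04.
In-quota duty = $747,154.68 × 2.5% = $18,678.87. Over-quota duty = $347,521.04 × 16.5% = $57,340.97.
Line duty = $18,678.87 + $57,340.97 = $76,019.84.
Total = $2,973.94 + $3,089.35 + $0.00 + $76,019.84 = $82,083.13.

$82,083.13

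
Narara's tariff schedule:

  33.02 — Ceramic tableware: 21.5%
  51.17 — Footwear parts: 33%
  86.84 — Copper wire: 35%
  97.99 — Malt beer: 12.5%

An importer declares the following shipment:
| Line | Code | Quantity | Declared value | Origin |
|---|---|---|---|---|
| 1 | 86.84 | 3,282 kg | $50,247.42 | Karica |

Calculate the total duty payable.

$17,586.60

Line 1 (86.84, Karica, 3,282 kg, $50,247.42):
Base rate for 86.84 is 35%.
Duty = $50,247.42 × 35% = $17,586.60.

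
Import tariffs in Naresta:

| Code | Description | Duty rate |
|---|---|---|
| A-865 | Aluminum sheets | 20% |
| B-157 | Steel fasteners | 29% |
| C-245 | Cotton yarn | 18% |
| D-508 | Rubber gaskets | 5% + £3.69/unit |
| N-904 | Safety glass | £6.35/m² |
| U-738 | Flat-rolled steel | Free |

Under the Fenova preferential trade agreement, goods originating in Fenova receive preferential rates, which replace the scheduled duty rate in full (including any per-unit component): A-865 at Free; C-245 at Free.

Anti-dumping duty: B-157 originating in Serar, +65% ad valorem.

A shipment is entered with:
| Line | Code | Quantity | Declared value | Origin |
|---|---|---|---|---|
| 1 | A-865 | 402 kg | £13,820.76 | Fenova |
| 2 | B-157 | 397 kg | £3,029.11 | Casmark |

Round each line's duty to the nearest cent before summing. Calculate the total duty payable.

Line 1 (A-865, Fenova, 402 kg, £13,820.76):
Base rate for A-865 is 20%.
Origin Fenova qualifies under the Naresta–Fenova agreement and A-865 is covered: preferential rate Free applies instead.
Duty = £13,820.76 × 0% = £0.00.
Line 2 (B-157, Casmark, 397 kg, £3,029.11):
Base rate for B-157 is 29%.
The additional-duty order on B-157 targets Serar, not Casmark; it does not apply.
Duty = £3,029.11 × 29% = £878.44.
Total = £0.00 + £878.44 = £878.44.

£878.44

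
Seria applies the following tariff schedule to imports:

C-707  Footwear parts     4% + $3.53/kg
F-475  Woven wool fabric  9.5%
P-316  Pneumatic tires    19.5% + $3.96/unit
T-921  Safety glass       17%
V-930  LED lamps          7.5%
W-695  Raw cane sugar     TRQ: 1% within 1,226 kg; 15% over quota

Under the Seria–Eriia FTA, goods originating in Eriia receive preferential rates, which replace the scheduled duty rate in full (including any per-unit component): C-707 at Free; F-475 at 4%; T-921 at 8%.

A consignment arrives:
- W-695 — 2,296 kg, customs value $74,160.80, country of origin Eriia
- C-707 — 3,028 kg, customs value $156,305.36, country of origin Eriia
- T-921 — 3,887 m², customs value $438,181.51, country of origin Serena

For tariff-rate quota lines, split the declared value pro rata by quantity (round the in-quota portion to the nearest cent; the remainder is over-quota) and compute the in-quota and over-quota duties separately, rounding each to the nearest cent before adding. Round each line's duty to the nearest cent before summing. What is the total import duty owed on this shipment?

$80,071.01

Line 1 (W-695, Eriia, 2,296 kg, $74,160.80):
Code W-695 is under a tariff-rate quota (threshold 1,226 kg). In-quota: 1,226 kg at 1%; over-quota: 1,070 kg at 15%.
Pro-rata value split: in-quota = $74,160.80 × 1,226/2,296 = $39,599.80; over-quota = $74,160.80 − $39,599.80 = $34,561.00.
In-quota duty = $39,599.80 × 1% = $396.00. Over-quota duty = $34,561.00 × 15% = $5,184.15.
Line duty = $396.00 + $5,184.15 = $5,580.15.
Line 2 (C-707, Eriia, 3,028 kg, $156,305.36):
Base rate for C-707 is 4% + $3.53/kg.
Origin Eriia qualifies under the Seria–Eriia agreement and C-707 is covered: preferential rate Free applies instead.
Duty = $156,305.36 × 0% = $0.00.
Line 3 (T-921, Serena, 3,887 m², $438,181.51):
Base rate for T-921 is 17%.
T-921 has an FTA preferential rate, but origin Serena is not Eriia; base rate stands.
Duty = $438,181.51 × 17% = $74,490.86.
Total = $5,580.15 + $0.00 + $74,490.86 = $80,071.01.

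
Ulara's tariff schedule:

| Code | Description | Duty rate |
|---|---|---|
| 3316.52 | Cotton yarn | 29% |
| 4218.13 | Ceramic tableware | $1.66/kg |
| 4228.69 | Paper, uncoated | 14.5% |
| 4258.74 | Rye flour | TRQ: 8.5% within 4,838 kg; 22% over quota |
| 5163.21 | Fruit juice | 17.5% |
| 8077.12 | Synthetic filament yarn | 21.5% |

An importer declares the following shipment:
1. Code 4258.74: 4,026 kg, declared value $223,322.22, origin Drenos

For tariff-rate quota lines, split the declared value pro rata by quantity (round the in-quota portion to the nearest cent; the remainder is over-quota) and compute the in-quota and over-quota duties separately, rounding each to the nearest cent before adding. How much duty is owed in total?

Line 1 (4258.74, Drenos, 4,026 kg, $223,322.22):
Code 4258.74 is under a tariff-rate quota (threshold 4,838 kg). Quantity 4,026 kg is within the quota, so the in-quota rate 8.5% applies to the full value.
Duty = $223,322.22 × 8.5% = $18,982.39.

$18,982.39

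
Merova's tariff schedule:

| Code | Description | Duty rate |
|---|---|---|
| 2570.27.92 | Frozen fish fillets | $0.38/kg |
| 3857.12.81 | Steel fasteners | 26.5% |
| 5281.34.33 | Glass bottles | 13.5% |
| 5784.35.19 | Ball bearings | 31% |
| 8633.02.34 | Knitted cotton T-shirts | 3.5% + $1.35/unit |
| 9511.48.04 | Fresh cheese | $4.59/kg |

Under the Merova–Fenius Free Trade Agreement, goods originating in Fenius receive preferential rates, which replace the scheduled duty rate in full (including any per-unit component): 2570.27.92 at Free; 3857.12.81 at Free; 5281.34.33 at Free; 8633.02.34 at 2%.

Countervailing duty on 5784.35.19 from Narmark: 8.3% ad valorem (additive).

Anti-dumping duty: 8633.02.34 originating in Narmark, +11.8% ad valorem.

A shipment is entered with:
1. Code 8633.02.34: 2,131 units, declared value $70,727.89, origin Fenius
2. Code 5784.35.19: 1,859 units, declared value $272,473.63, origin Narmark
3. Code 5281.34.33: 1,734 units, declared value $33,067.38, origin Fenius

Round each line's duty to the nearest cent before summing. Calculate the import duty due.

Line 1 (8633.02.34, Fenius, 2,131 units, $70,727.89):
Base rate for 8633.02.34 is 3.5% + $1.35/unit.
Origin Fenius qualifies under the Merova–Fenius agreement and 8633.02.34 is covered: preferential rate 2% applies instead.
The additional-duty order on 8633.02.34 targets Narmark, not Fenius; it does not apply.
Duty = $70,727.89 × 2% = $1,414.56.
Line 2 (5784.35.19, Narmark, 1,859 units, $272,473.63):
Base rate for 5784.35.19 is 31%.
Additional duty on 5784.35.19 from Narmark: +8.3%. Applied ad valorem rate: 31% + 8.3% = 39.3%.
Duty = $272,473.63 × 39.3% = $107,082.14.
Line 3 (5281.34.33, Fenius, 1,734 units, $33,067.38):
Base rate for 5281.34.33 is 13.5%.
Origin Fenius qualifies under the Merova–Fenius agreement and 5281.34.33 is covered: preferential rate Free applies instead.
Duty = $33,067.38 × 0% = $0.00.
Total = $1,414.56 + $107,082.14 + $0.00 = $108,496.70.

$108,496.70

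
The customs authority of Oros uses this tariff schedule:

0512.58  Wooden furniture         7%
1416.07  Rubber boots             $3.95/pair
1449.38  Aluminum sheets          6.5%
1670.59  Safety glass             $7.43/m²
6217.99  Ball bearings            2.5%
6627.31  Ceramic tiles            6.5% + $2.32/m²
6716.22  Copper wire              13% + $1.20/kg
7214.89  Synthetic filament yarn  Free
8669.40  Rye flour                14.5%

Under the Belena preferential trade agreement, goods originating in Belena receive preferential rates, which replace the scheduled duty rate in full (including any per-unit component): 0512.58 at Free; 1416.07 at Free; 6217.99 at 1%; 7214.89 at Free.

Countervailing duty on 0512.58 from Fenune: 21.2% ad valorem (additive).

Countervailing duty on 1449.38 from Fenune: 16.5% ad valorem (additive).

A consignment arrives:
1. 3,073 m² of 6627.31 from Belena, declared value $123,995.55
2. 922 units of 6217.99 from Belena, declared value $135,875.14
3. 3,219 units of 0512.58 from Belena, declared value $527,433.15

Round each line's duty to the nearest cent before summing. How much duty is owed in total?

$16,547.82

Line 1 (6627.31, Belena, 3,073 m², $123,995.55):
Base rate for 6627.31 is 6.5% + $2.32/m².
Origin Belena is the FTA partner but 6627.31 is not on the preference list; base rate stands.
Duty = $123,995.55 × 6.5% + 3,073 × $2.32 = $15,189.07.
Line 2 (6217.99, Belena, 922 units, $135,875.14):
Base rate for 6217.99 is 2.5%.
Origin Belena qualifies under the Oros–Belena agreement and 6217.99 is covered: preferential rate 1% applies instead.
Duty = $135,875.14 × 1% = $1,358.75.
Line 3 (0512.58, Belena, 3,219 units, $527,433.15):
Base rate for 0512.58 is 7%.
Origin Belena qualifies under the Oros–Belena agreement and 0512.58 is covered: preferential rate Free applies instead.
The additional-duty order on 0512.58 targets Fenune, not Belena; it does not apply.
Duty = $527,433.15 × 0% = $0.00.
Total = $15,189.07 + $1,358.75 + $0.00 = $16,547.82.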